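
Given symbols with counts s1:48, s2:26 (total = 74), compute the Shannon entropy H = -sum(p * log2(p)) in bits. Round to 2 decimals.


Computing entropy H = -sum(p_i * log2(p_i)):
  s1: p = 48/74 = 0.6486, -p*log2(p) = 0.4051
  s2: p = 26/74 = 0.3514, -p*log2(p) = 0.5302
H = sum of terms = 0.9353
Rounded to 2 decimals: 0.94

0.94


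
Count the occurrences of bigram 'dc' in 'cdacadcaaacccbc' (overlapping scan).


Scanning 'cdacadcaaacccbc' for bigram 'dc':
  Position 0: 'cd' -> no
  Position 1: 'da' -> no
  Position 2: 'ac' -> no
  Position 3: 'ca' -> no
  Position 4: 'ad' -> no
  Position 5: 'dc' -> MATCH
  Position 6: 'ca' -> no
  Position 7: 'aa' -> no
  Position 8: 'aa' -> no
  Position 9: 'ac' -> no
  Position 10: 'cc' -> no
  Position 11: 'cc' -> no
  Position 12: 'cb' -> no
  Position 13: 'bc' -> no
Total matches: 1

1


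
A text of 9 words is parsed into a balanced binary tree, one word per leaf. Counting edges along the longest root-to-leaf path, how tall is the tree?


In a balanced binary tree with n leaves the deepest leaf is ceil(log2(n)) edges below the root.
log2(9) = 3.1699
ceil(3.1699) = 4
height (edges) = 4

4


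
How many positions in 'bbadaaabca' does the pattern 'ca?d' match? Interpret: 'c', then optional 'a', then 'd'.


Pattern: ca?d means 'c', then optional 'a', then 'd'.
Scanning 'bbadaaabca' position-by-position:
  Pos 0: window 'bba' -> no
  Pos 1: window 'bad' -> no
  Pos 2: window 'ada' -> no
  Pos 3: window 'daa' -> no
  Pos 4: window 'aaa' -> no
  Pos 5: window 'aab' -> no
  Pos 6: window 'abc' -> no
  Pos 7: window 'bca' -> no
  Pos 8: window 'ca' -> no
  Pos 9: window 'a' -> no
Total matches: 0

0


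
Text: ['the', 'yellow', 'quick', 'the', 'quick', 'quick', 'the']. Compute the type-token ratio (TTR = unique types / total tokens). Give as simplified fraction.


Tokens: 7
Unique types: ('quick', 'the', 'yellow') = 3
TTR = 3/7
Already in lowest terms.

3/7


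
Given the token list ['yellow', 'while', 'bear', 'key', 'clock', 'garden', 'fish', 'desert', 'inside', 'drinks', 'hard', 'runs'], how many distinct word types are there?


Listing all tokens and tracking unique types:
  Token 1: 'yellow' -> NEW (unique so far: 1)
  Token 2: 'while' -> NEW (unique so far: 2)
  Token 3: 'bear' -> NEW (unique so far: 3)
  Token 4: 'key' -> NEW (unique so far: 4)
  Token 5: 'clock' -> NEW (unique so far: 5)
  Token 6: 'garden' -> NEW (unique so far: 6)
  Token 7: 'fish' -> NEW (unique so far: 7)
  Token 8: 'desert' -> NEW (unique so far: 8)
  Token 9: 'inside' -> NEW (unique so far: 9)
  Token 10: 'drinks' -> NEW (unique so far: 10)
  Token 11: 'hard' -> NEW (unique so far: 11)
  Token 12: 'runs' -> NEW (unique so far: 12)
Unique types: ('bear', 'clock', 'desert', 'drinks', 'fish', 'garden', 'hard', 'inside', 'key', 'runs', 'while', 'yellow')
Vocabulary size: 12

12


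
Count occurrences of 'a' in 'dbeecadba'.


Scanning 'dbeecadba' for 'a':
  Position 5: 'a' -> MATCH (count: 1)
  Position 8: 'a' -> MATCH (count: 2)
Total occurrences of 'a': 2

2


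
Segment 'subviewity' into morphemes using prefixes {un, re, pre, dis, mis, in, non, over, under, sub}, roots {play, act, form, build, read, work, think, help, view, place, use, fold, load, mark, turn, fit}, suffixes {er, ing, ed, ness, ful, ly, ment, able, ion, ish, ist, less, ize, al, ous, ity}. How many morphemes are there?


Segmenting 'subviewity' against the inventory:
  'sub' -> prefix (morpheme 1)
  'view' -> root (morpheme 2)
  'ity' -> suffix (morpheme 3)
Total morphemes: 3

3


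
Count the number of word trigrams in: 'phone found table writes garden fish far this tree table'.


Word trigrams from [10] words:
  Trigram 1: (phone found table)
  Trigram 2: (found table writes)
  Trigram 3: (table writes garden)
  Trigram 4: (writes garden fish)
  Trigram 5: (garden fish far)
  Trigram 6: (fish far this)
  Trigram 7: (far this tree)
  Trigram 8: (this tree table)
Total word trigrams: 10 - 2 = 8

8


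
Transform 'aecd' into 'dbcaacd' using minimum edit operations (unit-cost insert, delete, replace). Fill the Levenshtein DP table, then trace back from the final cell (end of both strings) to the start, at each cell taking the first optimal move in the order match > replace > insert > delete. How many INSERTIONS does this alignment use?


Edit distance = 4. Backtracking from cell (4, 7) with preference match > replace > insert > delete,
then listing the resulting alignment 'aecd' -> 'dbcaacd' left to right:
  Step 1: insert 'd' [insertion #1]
  Step 2: insert 'b' [insertion #2]
  Step 3: insert 'c' [insertion #3]
  Step 4: keep 'a'
  Step 5: replace e->a
  Step 6: keep 'c'
  Step 7: keep 'd'
Total insertions: 3

3


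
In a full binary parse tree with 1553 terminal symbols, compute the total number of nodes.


Leaf nodes (terminals): 1553
Internal nodes = n - 1 = 1553 - 1 = 1552
Total = leaves + internal = 1553 + 1552 = 3105

3105


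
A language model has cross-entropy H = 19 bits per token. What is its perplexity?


Perplexity formula: PP = 2^H
H = 19
PP = 2^19
PP = 2^19 = 524288

524288


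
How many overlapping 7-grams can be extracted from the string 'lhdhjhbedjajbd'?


String 'lhdhjhbedjajbd' has length L = 14.
Number of overlapping n-grams = L - n + 1
Substituting: 14 - 7 + 1 = 8

8


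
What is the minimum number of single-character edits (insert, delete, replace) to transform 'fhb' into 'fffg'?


Building DP table for s1='fhb' (len 3) and s2='fffg' (len 4):
       f  f  f  g
    0  1  2  3  4
  f 1  0  1  2  3
  h 2  1  1  2  3
  b 3  2  2  2  3
Edit distance = dp[3][4] = 3

3


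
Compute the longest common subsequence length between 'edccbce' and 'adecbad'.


DP table for LCS of 'edccbce' and 'adecbad':
       a  d  e  c  b  a  d
    0  0  0  0  0  0  0  0
  e 0  0  0  1  1  1  1  1
  d 0  0  1  1  1  1  1  2
  c 0  0  1  1  2  2  2  2
  c 0  0  1  1  2  2  2  2
  b 0  0  1  1  2  3  3  3
  c 0  0  1  1  2  3  3  3
  e 0  0  1  2  2  3  3  3
LCS: 'ecb'
LCS length = 3

3


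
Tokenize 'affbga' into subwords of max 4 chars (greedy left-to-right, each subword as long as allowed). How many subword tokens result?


'affbga' has 6 characters.
Chunking with max size 4:
  Chunk 1: 'affb' (positions 0-3)
  Chunk 2: 'ga' (positions 4-5)
Total chunks: ceil(6 / 4) = 2

2


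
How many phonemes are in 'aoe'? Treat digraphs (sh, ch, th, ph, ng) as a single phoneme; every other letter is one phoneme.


Parsing 'aoe' greedily, digraphs first:
  'a' -> vowel phoneme (phonemes so far: 1)
  'o' -> vowel phoneme (phonemes so far: 2)
  'e' -> vowel phoneme (phonemes so far: 3)
Total phonemes: 3

3


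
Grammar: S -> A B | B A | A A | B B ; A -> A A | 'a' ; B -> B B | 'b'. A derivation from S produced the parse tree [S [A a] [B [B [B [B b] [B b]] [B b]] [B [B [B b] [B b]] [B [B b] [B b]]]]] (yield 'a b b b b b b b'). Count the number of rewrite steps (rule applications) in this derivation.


Every bracketed nonterminal node [X ...] in the tree is produced by exactly one rule application.
Reading the tree off as a leftmost derivation:
  Step 1: S  =>  A B   (applied S -> A B)
  Step 2: A B  =>  a B   (applied A -> a)
  Step 3: a B  =>  a B B   (applied B -> B B)
  Step 4: a B B  =>  a B B B   (applied B -> B B)
  Step 5: a B B B  =>  a B B B B   (applied B -> B B)
  Step 6: a B B B B  =>  a b B B B   (applied B -> b)
  Step 7: a b B B B  =>  a b b B B   (applied B -> b)
  Step 8: a b b B B  =>  a b b b B   (applied B -> b)
  Step 9: a b b b B  =>  a b b b B B   (applied B -> B B)
  Step 10: a b b b B B  =>  a b b b B B B   (applied B -> B B)
  Step 11: a b b b B B B  =>  a b b b b B B   (applied B -> b)
  Step 12: a b b b b B B  =>  a b b b b b B   (applied B -> b)
  Step 13: a b b b b b B  =>  a b b b b b B B   (applied B -> B B)
  Step 14: a b b b b b B B  =>  a b b b b b b B   (applied B -> b)
  Step 15: a b b b b b b B  =>  a b b b b b b b   (applied B -> b)
Final yield: a b b b b b b b
Total rewrite steps: 15

15


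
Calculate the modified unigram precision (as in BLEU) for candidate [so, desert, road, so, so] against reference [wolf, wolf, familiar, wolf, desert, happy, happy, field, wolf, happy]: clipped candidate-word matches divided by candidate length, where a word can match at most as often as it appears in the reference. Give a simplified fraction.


Reference word counts: {'desert': 1, 'familiar': 1, 'field': 1, 'happy': 3, 'wolf': 4}
Checking each candidate word (with clipping):
  'so' -> not in reference -> no match (matches: 0)
  'desert' -> in reference (ref count 1, used 1/1) -> match (matches: 1)
  'road' -> not in reference -> no match (matches: 1)
  'so' -> not in reference -> no match (matches: 1)
  'so' -> not in reference -> no match (matches: 1)
Clipped matches: 1, Candidate length: 5
Precision = 1/5

1/5


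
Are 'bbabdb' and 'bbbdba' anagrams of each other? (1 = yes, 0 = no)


Sort characters of 'bbabdb': 'abbbbd'
Sort characters of 'bbbdba': 'abbbbd'
Sorted forms match -> they ARE anagrams
Result: 1

1


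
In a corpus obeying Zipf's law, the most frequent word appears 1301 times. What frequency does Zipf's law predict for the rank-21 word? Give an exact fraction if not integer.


Zipf's law: freq(rank) = f1 / rank
f1 = 1301, rank = 21
freq = 1301 / 21
GCD(1301, 21) = 1
Simplified: 1301/21

1301/21


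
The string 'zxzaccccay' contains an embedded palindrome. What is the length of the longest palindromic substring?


Scanning 'zxzaccccay' for palindromic substrings.
Substring at positions 3-8: 'acccca'.
Check: reverse('acccca') = 'acccca' -> palindrome confirmed.
Neighbouring characters ('z' / 'y') break symmetry, so it cannot extend further.
No longer palindromic substring exists; longest length = 6

6


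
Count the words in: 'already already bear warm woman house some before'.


Counting words by splitting on spaces:
  Word 1: 'already'
  Word 2: 'already'
  Word 3: 'bear'
  Word 4: 'warm'
  Word 5: 'woman'
  Word 6: 'house'
  Word 7: 'some'
  Word 8: 'before'
Total words: 8

8


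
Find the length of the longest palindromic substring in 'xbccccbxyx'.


Scanning 'xbccccbxyx' for palindromic substrings.
Substring at positions 0-7: 'xbccccbx'.
Check: reverse('xbccccbx') = 'xbccccbx' -> palindrome confirmed.
Neighbouring characters ('-' / 'y') break symmetry, so it cannot extend further.
No longer palindromic substring exists; longest length = 8

8


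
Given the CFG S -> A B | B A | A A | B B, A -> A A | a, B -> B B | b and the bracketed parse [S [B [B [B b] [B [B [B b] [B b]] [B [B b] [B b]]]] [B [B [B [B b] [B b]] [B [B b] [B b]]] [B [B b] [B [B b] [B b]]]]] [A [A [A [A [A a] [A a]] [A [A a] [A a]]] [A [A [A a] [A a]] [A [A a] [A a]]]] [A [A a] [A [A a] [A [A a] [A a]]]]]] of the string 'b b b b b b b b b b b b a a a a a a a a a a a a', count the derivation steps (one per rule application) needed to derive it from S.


Every bracketed nonterminal node [X ...] in the tree is produced by exactly one rule application.
Reading the tree off as a leftmost derivation:
  Step 1: S  =>  B A   (applied S -> B A)
  Step 2: B A  =>  B B A   (applied B -> B B)
  Step 3: B B A  =>  B B B A   (applied B -> B B)
  Step 4: B B B A  =>  b B B A   (applied B -> b)
  Step 5: b B B A  =>  b B B B A   (applied B -> B B)
  Step 6: b B B B A  =>  b B B B B A   (applied B -> B B)
  Step 7: b B B B B A  =>  b b B B B A   (applied B -> b)
  Step 8: b b B B B A  =>  b b b B B A   (applied B -> b)
  Step 9: b b b B B A  =>  b b b B B B A   (applied B -> B B)
  Step 10: b b b B B B A  =>  b b b b B B A   (applied B -> b)
  Step 11: b b b b B B A  =>  b b b b b B A   (applied B -> b)
  Step 12: b b b b b B A  =>  b b b b b B B A   (applied B -> B B)
  Step 13: b b b b b B B A  =>  b b b b b B B B A   (applied B -> B B)
  Step 14: b b b b b B B B A  =>  b b b b b B B B B A   (applied B -> B B)
  Step 15: b b b b b B B B B A  =>  b b b b b b B B B A   (applied B -> b)
  Step 16: b b b b b b B B B A  =>  b b b b b b b B B A   (applied B -> b)
  Step 17: b b b b b b b B B A  =>  b b b b b b b B B B A   (applied B -> B B)
  Step 18: b b b b b b b B B B A  =>  b b b b b b b b B B A   (applied B -> b)
  Step 19: b b b b b b b b B B A  =>  b b b b b b b b b B A   (applied B -> b)
  Step 20: b b b b b b b b b B A  =>  b b b b b b b b b B B A   (applied B -> B B)
  Step 21: b b b b b b b b b B B A  =>  b b b b b b b b b b B A   (applied B -> b)
  Step 22: b b b b b b b b b b B A  =>  b b b b b b b b b b B B A   (applied B -> B B)
  Step 23: b b b b b b b b b b B B A  =>  b b b b b b b b b b b B A   (applied B -> b)
  Step 24: b b b b b b b b b b b B A  =>  b b b b b b b b b b b b A   (applied B -> b)
  Step 25: b b b b b b b b b b b b A  =>  b b b b b b b b b b b b A A   (applied A -> A A)
  Step 26: b b b b b b b b b b b b A A  =>  b b b b b b b b b b b b A A A   (applied A -> A A)
  Step 27: b b b b b b b b b b b b A A A  =>  b b b b b b b b b b b b A A A A   (applied A -> A A)
  Step 28: b b b b b b b b b b b b A A A A  =>  b b b b b b b b b b b b A A A A A   (applied A -> A A)
  Step 29: b b b b b b b b b b b b A A A A A  =>  b b b b b b b b b b b b a A A A A   (applied A -> a)
  Step 30: b b b b b b b b b b b b a A A A A  =>  b b b b b b b b b b b b a a A A A   (applied A -> a)
  Step 31: b b b b b b b b b b b b a a A A A  =>  b b b b b b b b b b b b a a A A A A   (applied A -> A A)
  Step 32: b b b b b b b b b b b b a a A A A A  =>  b b b b b b b b b b b b a a a A A A   (applied A -> a)
  Step 33: b b b b b b b b b b b b a a a A A A  =>  b b b b b b b b b b b b a a a a A A   (applied A -> a)
  Step 34: b b b b b b b b b b b b a a a a A A  =>  b b b b b b b b b b b b a a a a A A A   (applied A -> A A)
  Step 35: b b b b b b b b b b b b a a a a A A A  =>  b b b b b b b b b b b b a a a a A A A A   (applied A -> A A)
  Step 36: b b b b b b b b b b b b a a a a A A A A  =>  b b b b b b b b b b b b a a a a a A A A   (applied A -> a)
  Step 37: b b b b b b b b b b b b a a a a a A A A  =>  b b b b b b b b b b b b a a a a a a A A   (applied A -> a)
  Step 38: b b b b b b b b b b b b a a a a a a A A  =>  b b b b b b b b b b b b a a a a a a A A A   (applied A -> A A)
  Step 39: b b b b b b b b b b b b a a a a a a A A A  =>  b b b b b b b b b b b b a a a a a a a A A   (applied A -> a)
  Step 40: b b b b b b b b b b b b a a a a a a a A A  =>  b b b b b b b b b b b b a a a a a a a a A   (applied A -> a)
  Step 41: b b b b b b b b b b b b a a a a a a a a A  =>  b b b b b b b b b b b b a a a a a a a a A A   (applied A -> A A)
  Step 42: b b b b b b b b b b b b a a a a a a a a A A  =>  b b b b b b b b b b b b a a a a a a a a a A   (applied A -> a)
  Step 43: b b b b b b b b b b b b a a a a a a a a a A  =>  b b b b b b b b b b b b a a a a a a a a a A A   (applied A -> A A)
  Step 44: b b b b b b b b b b b b a a a a a a a a a A A  =>  b b b b b b b b b b b b a a a a a a a a a a A   (applied A -> a)
  Step 45: b b b b b b b b b b b b a a a a a a a a a a A  =>  b b b b b b b b b b b b a a a a a a a a a a A A   (applied A -> A A)
  Step 46: b b b b b b b b b b b b a a a a a a a a a a A A  =>  b b b b b b b b b b b b a a a a a a a a a a a A   (applied A -> a)
  Step 47: b b b b b b b b b b b b a a a a a a a a a a a A  =>  b b b b b b b b b b b b a a a a a a a a a a a a   (applied A -> a)
Final yield: b b b b b b b b b b b b a a a a a a a a a a a a
Total rewrite steps: 47

47


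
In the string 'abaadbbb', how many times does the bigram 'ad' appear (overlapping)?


Scanning 'abaadbbb' for bigram 'ad':
  Position 0: 'ab' -> no
  Position 1: 'ba' -> no
  Position 2: 'aa' -> no
  Position 3: 'ad' -> MATCH
  Position 4: 'db' -> no
  Position 5: 'bb' -> no
  Position 6: 'bb' -> no
Total matches: 1

1


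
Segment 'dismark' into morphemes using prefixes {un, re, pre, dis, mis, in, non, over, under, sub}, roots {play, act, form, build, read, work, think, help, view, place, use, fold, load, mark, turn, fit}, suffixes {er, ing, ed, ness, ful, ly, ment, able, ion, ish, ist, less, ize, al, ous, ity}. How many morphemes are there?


Segmenting 'dismark' against the inventory:
  'dis' -> prefix (morpheme 1)
  'mark' -> root (morpheme 2)
Total morphemes: 2

2


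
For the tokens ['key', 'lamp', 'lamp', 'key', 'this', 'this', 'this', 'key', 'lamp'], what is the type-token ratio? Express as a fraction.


Tokens: 9
Unique types: ('key', 'lamp', 'this') = 3
TTR = 3/9
Simplify: divide both by 3 -> 1/3
TTR = 1/3

1/3


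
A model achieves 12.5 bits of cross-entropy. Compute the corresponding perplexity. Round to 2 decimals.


Perplexity formula: PP = 2^H
H = 12.5
PP = 2^12.5
Decompose: 2^12.5 = 2^12 * 2^0.5 = 2^12 * sqrt(2)
2^12 = 4096, sqrt(2) ~ 1.4142136
PP ~ 4096 * 1.4142136 = 5792.6189056
Rounded to 2 decimals: 5792.62

5792.62


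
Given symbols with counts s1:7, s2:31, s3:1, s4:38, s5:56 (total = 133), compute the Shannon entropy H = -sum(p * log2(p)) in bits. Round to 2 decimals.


Computing entropy H = -sum(p_i * log2(p_i)):
  s1: p = 7/133 = 0.0526, -p*log2(p) = 0.2236
  s2: p = 31/133 = 0.2331, -p*log2(p) = 0.4897
  s3: p = 1/133 = 0.0075, -p*log2(p) = 0.0530
  s4: p = 38/133 = 0.2857, -p*log2(p) = 0.5164
  s5: p = 56/133 = 0.4211, -p*log2(p) = 0.5254
H = sum of terms = 1.8081
Rounded to 2 decimals: 1.81

1.81


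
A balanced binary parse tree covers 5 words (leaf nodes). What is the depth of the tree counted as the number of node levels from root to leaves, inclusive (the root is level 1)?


In a balanced binary tree with n leaves the deepest leaf is ceil(log2(n)) edges below the root,
so counting node levels inclusive of root and leaves gives ceil(log2(n)) + 1 levels.
log2(5) = 2.3219
ceil(2.3219) = 3
levels = 3 + 1 = 4

4


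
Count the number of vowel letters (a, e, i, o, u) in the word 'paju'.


Scanning each character of 'paju':
  Position 1: 'p' -> consonant (running count: 0)
  Position 2: 'a' -> vowel (running count: 1)
  Position 3: 'j' -> consonant (running count: 1)
  Position 4: 'u' -> vowel (running count: 2)
Total vowels: 2

2


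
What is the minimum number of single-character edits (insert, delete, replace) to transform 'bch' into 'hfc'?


Building DP table for s1='bch' (len 3) and s2='hfc' (len 3):
       h  f  c
    0  1  2  3
  b 1  1  2  3
  c 2  2  2  2
  h 3  2  3  3
Edit distance = dp[3][3] = 3

3


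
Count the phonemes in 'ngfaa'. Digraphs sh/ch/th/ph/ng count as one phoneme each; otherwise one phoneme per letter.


Parsing 'ngfaa' greedily, digraphs first:
  'ng' -> digraph (1 consonant phoneme) (phonemes so far: 1)
  'f' -> consonant phoneme (phonemes so far: 2)
  'a' -> vowel phoneme (phonemes so far: 3)
  'a' -> vowel phoneme (phonemes so far: 4)
Total phonemes: 4

4


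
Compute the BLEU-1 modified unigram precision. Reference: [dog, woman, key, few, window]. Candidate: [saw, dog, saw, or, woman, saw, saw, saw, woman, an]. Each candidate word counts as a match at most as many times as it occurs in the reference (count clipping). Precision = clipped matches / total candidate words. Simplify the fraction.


Reference word counts: {'dog': 1, 'few': 1, 'key': 1, 'window': 1, 'woman': 1}
Checking each candidate word (with clipping):
  'saw' -> not in reference -> no match (matches: 0)
  'dog' -> in reference (ref count 1, used 1/1) -> match (matches: 1)
  'saw' -> not in reference -> no match (matches: 1)
  'or' -> not in reference -> no match (matches: 1)
  'woman' -> in reference (ref count 1, used 1/1) -> match (matches: 2)
  'saw' -> not in reference -> no match (matches: 2)
  'saw' -> not in reference -> no match (matches: 2)
  'saw' -> not in reference -> no match (matches: 2)
  'woman' -> ref count 1 already used up (1/1) -> clipped, no match (matches: 2)
  'an' -> not in reference -> no match (matches: 2)
Clipped matches: 2, Candidate length: 10
Precision = 2/10 = 1/5

1/5


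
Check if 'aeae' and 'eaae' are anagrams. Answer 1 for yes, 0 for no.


Sort characters of 'aeae': 'aaee'
Sort characters of 'eaae': 'aaee'
Sorted forms match -> they ARE anagrams
Result: 1

1


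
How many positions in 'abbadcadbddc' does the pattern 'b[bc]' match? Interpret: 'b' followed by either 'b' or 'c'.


Pattern: b[bc] means 'b' followed by either 'b' or 'c'.
Scanning 'abbadcadbddc' position-by-position:
  Pos 0: window 'ab' -> no
  Pos 1: window 'bb' -> MATCH
  Pos 2: window 'ba' -> no
  Pos 3: window 'ad' -> no
  Pos 4: window 'dc' -> no
  Pos 5: window 'ca' -> no
  Pos 6: window 'ad' -> no
  Pos 7: window 'db' -> no
  Pos 8: window 'bd' -> no
  Pos 9: window 'dd' -> no
  Pos 10: window 'dc' -> no
  Pos 11: window 'c' -> no
Total matches: 1

1


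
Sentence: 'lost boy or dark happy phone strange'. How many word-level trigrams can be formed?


Word trigrams from [7] words:
  Trigram 1: (lost boy or)
  Trigram 2: (boy or dark)
  Trigram 3: (or dark happy)
  Trigram 4: (dark happy phone)
  Trigram 5: (happy phone strange)
Total word trigrams: 7 - 2 = 5

5


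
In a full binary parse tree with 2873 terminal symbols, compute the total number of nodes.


Leaf nodes (terminals): 2873
Internal nodes = n - 1 = 2873 - 1 = 2872
Total = leaves + internal = 2873 + 2872 = 5745

5745


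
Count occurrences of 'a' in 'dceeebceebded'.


Scanning 'dceeebceebded' for 'a':
  No matches found.
Total occurrences of 'a': 0

0


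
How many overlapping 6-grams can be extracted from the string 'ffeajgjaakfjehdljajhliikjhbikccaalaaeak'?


String 'ffeajgjaakfjehdljajhliikjhbikccaalaaeak' has length L = 39.
Number of overlapping n-grams = L - n + 1
Substituting: 39 - 6 + 1 = 34

34


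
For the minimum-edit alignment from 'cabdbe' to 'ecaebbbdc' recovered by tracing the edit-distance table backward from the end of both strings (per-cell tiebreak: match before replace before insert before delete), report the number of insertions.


Edit distance = 5. Backtracking from cell (6, 9) with preference match > replace > insert > delete,
then listing the resulting alignment 'cabdbe' -> 'ecaebbbdc' left to right:
  Step 1: insert 'e' [insertion #1]
  Step 2: keep 'c'
  Step 3: keep 'a'
  Step 4: insert 'e' [insertion #2]
  Step 5: keep 'b'
  Step 6: replace d->b
  Step 7: keep 'b'
  Step 8: insert 'd' [insertion #3]
  Step 9: replace e->c
Total insertions: 3

3


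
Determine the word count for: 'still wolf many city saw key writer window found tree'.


Counting words by splitting on spaces:
  Word 1: 'still'
  Word 2: 'wolf'
  Word 3: 'many'
  Word 4: 'city'
  Word 5: 'saw'
  Word 6: 'key'
  Word 7: 'writer'
  Word 8: 'window'
  Word 9: 'found'
  Word 10: 'tree'
Total words: 10

10


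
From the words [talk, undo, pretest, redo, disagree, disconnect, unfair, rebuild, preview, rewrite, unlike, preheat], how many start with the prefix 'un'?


Checking each word for prefix 'un':
  'talk' -> no (count: 0)
  'undo' -> YES, starts with 'un' (count: 1)
  'pretest' -> no (count: 1)
  'redo' -> no (count: 1)
  'disagree' -> no (count: 1)
  'disconnect' -> no (count: 1)
  'unfair' -> YES, starts with 'un' (count: 2)
  'rebuild' -> no (count: 2)
  'preview' -> no (count: 2)
  'rewrite' -> no (count: 2)
  'unlike' -> YES, starts with 'un' (count: 3)
  'preheat' -> no (count: 3)
Total with prefix 'un': 3

3


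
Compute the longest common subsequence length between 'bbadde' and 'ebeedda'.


DP table for LCS of 'bbadde' and 'ebeedda':
       e  b  e  e  d  d  a
    0  0  0  0  0  0  0  0
  b 0  0  1  1  1  1  1  1
  b 0  0  1  1  1  1  1  1
  a 0  0  1  1  1  1  1  2
  d 0  0  1  1  1  2  2  2
  d 0  0  1  1  1  2  3  3
  e 0  1  1  2  2  2  3  3
LCS: 'bdd'
LCS length = 3

3


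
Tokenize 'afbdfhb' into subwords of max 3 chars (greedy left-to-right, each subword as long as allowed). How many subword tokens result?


'afbdfhb' has 7 characters.
Chunking with max size 3:
  Chunk 1: 'afb' (positions 0-2)
  Chunk 2: 'dfh' (positions 3-5)
  Chunk 3: 'b' (positions 6-6)
Total chunks: ceil(7 / 3) = 3

3


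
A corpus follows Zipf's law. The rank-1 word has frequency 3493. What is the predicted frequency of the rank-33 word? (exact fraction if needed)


Zipf's law: freq(rank) = f1 / rank
f1 = 3493, rank = 33
freq = 3493 / 33
GCD(3493, 33) = 1
Simplified: 3493/33

3493/33


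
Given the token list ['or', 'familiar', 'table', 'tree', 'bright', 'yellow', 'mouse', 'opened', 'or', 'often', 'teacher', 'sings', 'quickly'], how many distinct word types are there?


Listing all tokens and tracking unique types:
  Token 1: 'or' -> NEW (unique so far: 1)
  Token 2: 'familiar' -> NEW (unique so far: 2)
  Token 3: 'table' -> NEW (unique so far: 3)
  Token 4: 'tree' -> NEW (unique so far: 4)
  Token 5: 'bright' -> NEW (unique so far: 5)
  Token 6: 'yellow' -> NEW (unique so far: 6)
  Token 7: 'mouse' -> NEW (unique so far: 7)
  Token 8: 'opened' -> NEW (unique so far: 8)
  Token 9: 'or' -> duplicate (unique so far: 8)
  Token 10: 'often' -> NEW (unique so far: 9)
  Token 11: 'teacher' -> NEW (unique so far: 10)
  Token 12: 'sings' -> NEW (unique so far: 11)
  Token 13: 'quickly' -> NEW (unique so far: 12)
Unique types: ('bright', 'familiar', 'mouse', 'often', 'opened', 'or', 'quickly', 'sings', 'table', 'teacher', 'tree', 'yellow')
Vocabulary size: 12

12


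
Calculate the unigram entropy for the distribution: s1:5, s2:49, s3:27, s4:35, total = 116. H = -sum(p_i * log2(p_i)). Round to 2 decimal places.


Computing entropy H = -sum(p_i * log2(p_i)):
  s1: p = 5/116 = 0.0431, -p*log2(p) = 0.1955
  s2: p = 49/116 = 0.4224, -p*log2(p) = 0.5252
  s3: p = 27/116 = 0.2328, -p*log2(p) = 0.4895
  s4: p = 35/116 = 0.3017, -p*log2(p) = 0.5216
H = sum of terms = 1.7318
Rounded to 2 decimals: 1.73

1.73


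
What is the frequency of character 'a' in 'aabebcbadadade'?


Scanning 'aabebcbadadade' for 'a':
  Position 0: 'a' -> MATCH (count: 1)
  Position 1: 'a' -> MATCH (count: 2)
  Position 7: 'a' -> MATCH (count: 3)
  Position 9: 'a' -> MATCH (count: 4)
  Position 11: 'a' -> MATCH (count: 5)
Total occurrences of 'a': 5

5


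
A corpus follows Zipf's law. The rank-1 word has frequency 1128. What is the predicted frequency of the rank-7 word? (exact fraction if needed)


Zipf's law: freq(rank) = f1 / rank
f1 = 1128, rank = 7
freq = 1128 / 7
GCD(1128, 7) = 1
Simplified: 1128/7

1128/7


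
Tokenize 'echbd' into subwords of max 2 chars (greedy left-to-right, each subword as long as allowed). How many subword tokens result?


'echbd' has 5 characters.
Chunking with max size 2:
  Chunk 1: 'ec' (positions 0-1)
  Chunk 2: 'hb' (positions 2-3)
  Chunk 3: 'd' (positions 4-4)
Total chunks: ceil(5 / 2) = 3

3


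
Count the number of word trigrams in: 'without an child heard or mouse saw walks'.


Word trigrams from [8] words:
  Trigram 1: (without an child)
  Trigram 2: (an child heard)
  Trigram 3: (child heard or)
  Trigram 4: (heard or mouse)
  Trigram 5: (or mouse saw)
  Trigram 6: (mouse saw walks)
Total word trigrams: 8 - 2 = 6

6


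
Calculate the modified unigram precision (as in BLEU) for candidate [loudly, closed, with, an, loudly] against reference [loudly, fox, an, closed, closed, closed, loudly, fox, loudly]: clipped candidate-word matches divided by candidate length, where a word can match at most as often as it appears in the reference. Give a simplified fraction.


Reference word counts: {'an': 1, 'closed': 3, 'fox': 2, 'loudly': 3}
Checking each candidate word (with clipping):
  'loudly' -> in reference (ref count 3, used 1/3) -> match (matches: 1)
  'closed' -> in reference (ref count 3, used 1/3) -> match (matches: 2)
  'with' -> not in reference -> no match (matches: 2)
  'an' -> in reference (ref count 1, used 1/1) -> match (matches: 3)
  'loudly' -> in reference (ref count 3, used 2/3) -> match (matches: 4)
Clipped matches: 4, Candidate length: 5
Precision = 4/5

4/5


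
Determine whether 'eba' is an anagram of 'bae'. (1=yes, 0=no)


Sort characters of 'eba': 'abe'
Sort characters of 'bae': 'abe'
Sorted forms match -> they ARE anagrams
Result: 1

1


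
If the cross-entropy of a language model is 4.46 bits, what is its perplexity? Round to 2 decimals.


Perplexity formula: PP = 2^H
H = 4.46
PP = 2^4.46
Decompose: 2^4.46 = 2^4 * 2^0.46
2^4 = 16, 2^0.46 ~ 1.3755418
PP ~ 16 * 1.3755418 = 22.0086688
Rounded to 2 decimals: 22.01

22.01


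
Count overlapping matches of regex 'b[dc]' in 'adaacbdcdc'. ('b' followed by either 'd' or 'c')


Pattern: b[dc] means 'b' followed by either 'd' or 'c'.
Scanning 'adaacbdcdc' position-by-position:
  Pos 0: window 'ad' -> no
  Pos 1: window 'da' -> no
  Pos 2: window 'aa' -> no
  Pos 3: window 'ac' -> no
  Pos 4: window 'cb' -> no
  Pos 5: window 'bd' -> MATCH
  Pos 6: window 'dc' -> no
  Pos 7: window 'cd' -> no
  Pos 8: window 'dc' -> no
  Pos 9: window 'c' -> no
Total matches: 1

1


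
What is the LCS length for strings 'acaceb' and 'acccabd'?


DP table for LCS of 'acaceb' and 'acccabd':
       a  c  c  c  a  b  d
    0  0  0  0  0  0  0  0
  a 0  1  1  1  1  1  1  1
  c 0  1  2  2  2  2  2  2
  a 0  1  2  2  2  3  3  3
  c 0  1  2  3  3  3  3  3
  e 0  1  2  3  3  3  3  3
  b 0  1  2  3  3  3  4  4
LCS: 'acab'
LCS length = 4

4


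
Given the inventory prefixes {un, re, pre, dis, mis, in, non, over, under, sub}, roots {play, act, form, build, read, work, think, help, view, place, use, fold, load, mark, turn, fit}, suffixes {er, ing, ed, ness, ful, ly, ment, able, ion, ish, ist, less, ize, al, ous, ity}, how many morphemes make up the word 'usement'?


Segmenting 'usement' against the inventory:
  'use' -> root (morpheme 1)
  'ment' -> suffix (morpheme 2)
Total morphemes: 2

2


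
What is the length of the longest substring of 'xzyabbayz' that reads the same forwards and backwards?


Scanning 'xzyabbayz' for palindromic substrings.
Substring at positions 1-8: 'zyabbayz'.
Check: reverse('zyabbayz') = 'zyabbayz' -> palindrome confirmed.
Neighbouring characters ('x' / '-') break symmetry, so it cannot extend further.
No longer palindromic substring exists; longest length = 8

8


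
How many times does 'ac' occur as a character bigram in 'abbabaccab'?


Scanning 'abbabaccab' for bigram 'ac':
  Position 0: 'ab' -> no
  Position 1: 'bb' -> no
  Position 2: 'ba' -> no
  Position 3: 'ab' -> no
  Position 4: 'ba' -> no
  Position 5: 'ac' -> MATCH
  Position 6: 'cc' -> no
  Position 7: 'ca' -> no
  Position 8: 'ab' -> no
Total matches: 1

1


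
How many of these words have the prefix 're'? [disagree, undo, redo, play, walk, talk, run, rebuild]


Checking each word for prefix 're':
  'disagree' -> no (count: 0)
  'undo' -> no (count: 0)
  'redo' -> YES, starts with 're' (count: 1)
  'play' -> no (count: 1)
  'walk' -> no (count: 1)
  'talk' -> no (count: 1)
  'run' -> no (count: 1)
  'rebuild' -> YES, starts with 're' (count: 2)
Total with prefix 're': 2

2


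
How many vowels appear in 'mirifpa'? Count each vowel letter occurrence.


Scanning each character of 'mirifpa':
  Position 1: 'm' -> consonant (running count: 0)
  Position 2: 'i' -> vowel (running count: 1)
  Position 3: 'r' -> consonant (running count: 1)
  Position 4: 'i' -> vowel (running count: 2)
  Position 5: 'f' -> consonant (running count: 2)
  Position 6: 'p' -> consonant (running count: 2)
  Position 7: 'a' -> vowel (running count: 3)
Total vowels: 3

3


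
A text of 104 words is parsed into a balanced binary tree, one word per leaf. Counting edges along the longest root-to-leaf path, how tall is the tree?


In a balanced binary tree with n leaves the deepest leaf is ceil(log2(n)) edges below the root.
log2(104) = 6.7004
ceil(6.7004) = 7
height (edges) = 7

7


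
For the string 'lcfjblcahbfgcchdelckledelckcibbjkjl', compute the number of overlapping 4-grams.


String 'lcfjblcahbfgcchdelckledelckcibbjkjl' has length L = 35.
Number of overlapping n-grams = L - n + 1
Substituting: 35 - 4 + 1 = 32

32


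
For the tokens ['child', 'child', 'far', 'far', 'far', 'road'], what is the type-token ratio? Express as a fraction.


Tokens: 6
Unique types: ('child', 'far', 'road') = 3
TTR = 3/6
Simplify: divide both by 3 -> 1/2
TTR = 1/2

1/2


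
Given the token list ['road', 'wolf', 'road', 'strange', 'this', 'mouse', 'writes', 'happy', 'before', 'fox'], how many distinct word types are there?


Listing all tokens and tracking unique types:
  Token 1: 'road' -> NEW (unique so far: 1)
  Token 2: 'wolf' -> NEW (unique so far: 2)
  Token 3: 'road' -> duplicate (unique so far: 2)
  Token 4: 'strange' -> NEW (unique so far: 3)
  Token 5: 'this' -> NEW (unique so far: 4)
  Token 6: 'mouse' -> NEW (unique so far: 5)
  Token 7: 'writes' -> NEW (unique so far: 6)
  Token 8: 'happy' -> NEW (unique so far: 7)
  Token 9: 'before' -> NEW (unique so far: 8)
  Token 10: 'fox' -> NEW (unique so far: 9)
Unique types: ('before', 'fox', 'happy', 'mouse', 'road', 'strange', 'this', 'wolf', 'writes')
Vocabulary size: 9

9


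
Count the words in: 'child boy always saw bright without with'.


Counting words by splitting on spaces:
  Word 1: 'child'
  Word 2: 'boy'
  Word 3: 'always'
  Word 4: 'saw'
  Word 5: 'bright'
  Word 6: 'without'
  Word 7: 'with'
Total words: 7

7


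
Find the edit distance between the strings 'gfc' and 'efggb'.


Building DP table for s1='gfc' (len 3) and s2='efggb' (len 5):
       e  f  g  g  b
    0  1  2  3  4  5
  g 1  1  2  2  3  4
  f 2  2  1  2  3  4
  c 3  3  2  2  3  4
Edit distance = dp[3][5] = 4

4


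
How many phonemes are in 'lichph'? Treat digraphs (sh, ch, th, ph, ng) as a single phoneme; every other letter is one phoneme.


Parsing 'lichph' greedily, digraphs first:
  'l' -> consonant phoneme (phonemes so far: 1)
  'i' -> vowel phoneme (phonemes so far: 2)
  'ch' -> digraph (1 consonant phoneme) (phonemes so far: 3)
  'ph' -> digraph (1 consonant phoneme) (phonemes so far: 4)
Total phonemes: 4

4


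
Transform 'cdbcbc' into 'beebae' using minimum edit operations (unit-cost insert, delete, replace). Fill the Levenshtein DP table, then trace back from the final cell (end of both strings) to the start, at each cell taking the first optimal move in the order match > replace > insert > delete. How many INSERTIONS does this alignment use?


Edit distance = 6. Backtracking from cell (6, 6) with preference match > replace > insert > delete,
then listing the resulting alignment 'cdbcbc' -> 'beebae' left to right:
  Step 1: replace c->b
  Step 2: replace d->e
  Step 3: replace b->e
  Step 4: replace c->b
  Step 5: replace b->a
  Step 6: replace c->e
Total insertions: 0

0


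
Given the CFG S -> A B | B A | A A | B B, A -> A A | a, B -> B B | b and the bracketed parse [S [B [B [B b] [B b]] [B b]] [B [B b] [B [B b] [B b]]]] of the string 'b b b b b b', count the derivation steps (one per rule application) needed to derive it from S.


Every bracketed nonterminal node [X ...] in the tree is produced by exactly one rule application.
Reading the tree off as a leftmost derivation:
  Step 1: S  =>  B B   (applied S -> B B)
  Step 2: B B  =>  B B B   (applied B -> B B)
  Step 3: B B B  =>  B B B B   (applied B -> B B)
  Step 4: B B B B  =>  b B B B   (applied B -> b)
  Step 5: b B B B  =>  b b B B   (applied B -> b)
  Step 6: b b B B  =>  b b b B   (applied B -> b)
  Step 7: b b b B  =>  b b b B B   (applied B -> B B)
  Step 8: b b b B B  =>  b b b b B   (applied B -> b)
  Step 9: b b b b B  =>  b b b b B B   (applied B -> B B)
  Step 10: b b b b B B  =>  b b b b b B   (applied B -> b)
  Step 11: b b b b b B  =>  b b b b b b   (applied B -> b)
Final yield: b b b b b b
Total rewrite steps: 11

11


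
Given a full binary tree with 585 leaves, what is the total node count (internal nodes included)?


Leaf nodes (terminals): 585
Internal nodes = n - 1 = 585 - 1 = 584
Total = leaves + internal = 585 + 584 = 1169

1169


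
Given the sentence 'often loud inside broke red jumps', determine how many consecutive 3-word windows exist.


Word trigrams from [6] words:
  Trigram 1: (often loud inside)
  Trigram 2: (loud inside broke)
  Trigram 3: (inside broke red)
  Trigram 4: (broke red jumps)
Total word trigrams: 6 - 2 = 4

4


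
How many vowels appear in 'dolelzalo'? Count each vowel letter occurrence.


Scanning each character of 'dolelzalo':
  Position 1: 'd' -> consonant (running count: 0)
  Position 2: 'o' -> vowel (running count: 1)
  Position 3: 'l' -> consonant (running count: 1)
  Position 4: 'e' -> vowel (running count: 2)
  Position 5: 'l' -> consonant (running count: 2)
  Position 6: 'z' -> consonant (running count: 2)
  Position 7: 'a' -> vowel (running count: 3)
  Position 8: 'l' -> consonant (running count: 3)
  Position 9: 'o' -> vowel (running count: 4)
Total vowels: 4

4


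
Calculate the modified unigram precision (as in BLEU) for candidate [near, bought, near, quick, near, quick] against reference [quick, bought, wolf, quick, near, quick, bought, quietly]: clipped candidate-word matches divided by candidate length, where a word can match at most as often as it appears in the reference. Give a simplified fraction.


Reference word counts: {'bought': 2, 'near': 1, 'quick': 3, 'quietly': 1, 'wolf': 1}
Checking each candidate word (with clipping):
  'near' -> in reference (ref count 1, used 1/1) -> match (matches: 1)
  'bought' -> in reference (ref count 2, used 1/2) -> match (matches: 2)
  'near' -> ref count 1 already used up (1/1) -> clipped, no match (matches: 2)
  'quick' -> in reference (ref count 3, used 1/3) -> match (matches: 3)
  'near' -> ref count 1 already used up (1/1) -> clipped, no match (matches: 3)
  'quick' -> in reference (ref count 3, used 2/3) -> match (matches: 4)
Clipped matches: 4, Candidate length: 6
Precision = 4/6 = 2/3

2/3


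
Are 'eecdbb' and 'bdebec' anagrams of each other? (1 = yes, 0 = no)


Sort characters of 'eecdbb': 'bbcdee'
Sort characters of 'bdebec': 'bbcdee'
Sorted forms match -> they ARE anagrams
Result: 1

1


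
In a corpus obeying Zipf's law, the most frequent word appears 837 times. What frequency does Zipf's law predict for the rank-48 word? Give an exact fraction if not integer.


Zipf's law: freq(rank) = f1 / rank
f1 = 837, rank = 48
freq = 837 / 48
GCD(837, 48) = 3
Simplified: 279/16

279/16


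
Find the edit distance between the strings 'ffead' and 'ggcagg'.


Building DP table for s1='ffead' (len 5) and s2='ggcagg' (len 6):
       g  g  c  a  g  g
    0  1  2  3  4  5  6
  f 1  1  2  3  4  5  6
  f 2  2  2  3  4  5  6
  e 3  3  3  3  4  5  6
  a 4  4  4  4  3  4  5
  d 5  5  5  5  4  4  5
Edit distance = dp[5][6] = 5

5


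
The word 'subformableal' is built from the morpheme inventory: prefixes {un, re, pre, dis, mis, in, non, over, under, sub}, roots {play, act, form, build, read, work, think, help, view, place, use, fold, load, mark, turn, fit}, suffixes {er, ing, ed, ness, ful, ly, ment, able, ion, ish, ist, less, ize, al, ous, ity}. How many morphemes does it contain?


Segmenting 'subformableal' against the inventory:
  'sub' -> prefix (morpheme 1)
  'form' -> root (morpheme 2)
  'able' -> suffix (morpheme 3)
  'al' -> suffix (morpheme 4)
Total morphemes: 4

4


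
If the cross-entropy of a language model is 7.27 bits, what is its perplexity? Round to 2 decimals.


Perplexity formula: PP = 2^H
H = 7.27
PP = 2^7.27
Decompose: 2^7.27 = 2^7 * 2^0.27
2^7 = 128, 2^0.27 ~ 1.2058078
PP ~ 128 * 1.2058078 = 154.3433984
Rounded to 2 decimals: 154.34

154.34


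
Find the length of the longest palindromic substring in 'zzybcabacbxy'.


Scanning 'zzybcabacbxy' for palindromic substrings.
Substring at positions 3-9: 'bcabacb'.
Check: reverse('bcabacb') = 'bcabacb' -> palindrome confirmed.
Neighbouring characters ('y' / 'x') break symmetry, so it cannot extend further.
No longer palindromic substring exists; longest length = 7

7


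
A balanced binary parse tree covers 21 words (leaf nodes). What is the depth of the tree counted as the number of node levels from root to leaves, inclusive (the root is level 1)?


In a balanced binary tree with n leaves the deepest leaf is ceil(log2(n)) edges below the root,
so counting node levels inclusive of root and leaves gives ceil(log2(n)) + 1 levels.
log2(21) = 4.3923
ceil(4.3923) = 5
levels = 5 + 1 = 6

6


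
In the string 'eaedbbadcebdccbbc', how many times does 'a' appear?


Scanning 'eaedbbadcebdccbbc' for 'a':
  Position 1: 'a' -> MATCH (count: 1)
  Position 6: 'a' -> MATCH (count: 2)
Total occurrences of 'a': 2

2
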